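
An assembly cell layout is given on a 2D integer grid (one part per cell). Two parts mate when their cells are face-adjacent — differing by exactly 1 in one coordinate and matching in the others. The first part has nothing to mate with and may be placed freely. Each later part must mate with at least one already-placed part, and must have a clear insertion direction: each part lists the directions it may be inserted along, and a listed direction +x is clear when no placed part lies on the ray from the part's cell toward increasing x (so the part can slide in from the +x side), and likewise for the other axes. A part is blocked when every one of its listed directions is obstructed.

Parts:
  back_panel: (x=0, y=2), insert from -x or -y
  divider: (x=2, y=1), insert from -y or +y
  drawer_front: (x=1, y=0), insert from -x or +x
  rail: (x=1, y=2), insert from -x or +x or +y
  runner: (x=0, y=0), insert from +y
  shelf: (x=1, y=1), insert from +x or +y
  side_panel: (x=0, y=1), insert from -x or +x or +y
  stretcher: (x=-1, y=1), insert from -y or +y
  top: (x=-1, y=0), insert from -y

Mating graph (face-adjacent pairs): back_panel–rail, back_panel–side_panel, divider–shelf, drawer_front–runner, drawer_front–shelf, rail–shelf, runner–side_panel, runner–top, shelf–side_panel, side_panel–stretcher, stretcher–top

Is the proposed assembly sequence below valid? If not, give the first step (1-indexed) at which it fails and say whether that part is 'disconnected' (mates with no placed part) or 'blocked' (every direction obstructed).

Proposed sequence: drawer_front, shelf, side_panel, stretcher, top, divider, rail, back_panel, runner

1. drawer_front@(1, 0) [-x clear] — {drawer_front}
2. shelf@(1, 1) [+x clear] — {drawer_front, shelf}
3. side_panel@(0, 1) [-x clear] — {drawer_front, shelf, side_panel}
4. stretcher@(-1, 1) [-y clear] — {drawer_front, shelf, side_panel, stretcher}
5. top@(-1, 0) [-y clear] — {drawer_front, shelf, side_panel, stretcher, top}
6. divider@(2, 1) [-y clear] — {divider, drawer_front, shelf, side_panel, stretcher, top}
7. rail@(1, 2) [-x clear] — {divider, drawer_front, rail, shelf, side_panel, stretcher, top}
8. back_panel@(0, 2) [-x clear] — {back_panel, divider, drawer_front, rail, shelf, side_panel, stretcher, top}
9. runner@(0, 0) — +y all obstructed ⇒ blocked

Invalid at step 9 (blocked)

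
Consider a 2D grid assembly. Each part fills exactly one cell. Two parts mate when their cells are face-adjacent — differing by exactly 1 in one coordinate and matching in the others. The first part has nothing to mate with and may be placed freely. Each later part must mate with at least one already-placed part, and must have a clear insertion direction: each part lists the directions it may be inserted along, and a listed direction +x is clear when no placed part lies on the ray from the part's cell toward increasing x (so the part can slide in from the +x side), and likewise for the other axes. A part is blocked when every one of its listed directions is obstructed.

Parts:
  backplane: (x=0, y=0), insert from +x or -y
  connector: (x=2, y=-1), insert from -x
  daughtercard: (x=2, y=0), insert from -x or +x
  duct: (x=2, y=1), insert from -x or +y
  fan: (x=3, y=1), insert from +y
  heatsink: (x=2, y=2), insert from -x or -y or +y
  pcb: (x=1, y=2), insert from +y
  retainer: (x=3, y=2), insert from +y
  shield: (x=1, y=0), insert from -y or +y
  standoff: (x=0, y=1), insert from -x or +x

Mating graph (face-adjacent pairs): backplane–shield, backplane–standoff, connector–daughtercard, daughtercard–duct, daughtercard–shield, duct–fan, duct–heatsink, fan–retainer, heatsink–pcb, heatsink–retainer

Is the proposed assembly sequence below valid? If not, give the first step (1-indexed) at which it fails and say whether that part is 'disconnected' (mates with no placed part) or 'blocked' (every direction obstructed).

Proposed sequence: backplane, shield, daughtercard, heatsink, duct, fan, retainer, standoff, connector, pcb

Invalid at step 4 (disconnected)

1. backplane@(0, 0) [+x clear] — {backplane}
2. shield@(1, 0) [-y clear] — {backplane, shield}
3. daughtercard@(2, 0) [+x clear] — {backplane, daughtercard, shield}
4. heatsink@(2, 2) — no placed neighbour ⇒ disconnected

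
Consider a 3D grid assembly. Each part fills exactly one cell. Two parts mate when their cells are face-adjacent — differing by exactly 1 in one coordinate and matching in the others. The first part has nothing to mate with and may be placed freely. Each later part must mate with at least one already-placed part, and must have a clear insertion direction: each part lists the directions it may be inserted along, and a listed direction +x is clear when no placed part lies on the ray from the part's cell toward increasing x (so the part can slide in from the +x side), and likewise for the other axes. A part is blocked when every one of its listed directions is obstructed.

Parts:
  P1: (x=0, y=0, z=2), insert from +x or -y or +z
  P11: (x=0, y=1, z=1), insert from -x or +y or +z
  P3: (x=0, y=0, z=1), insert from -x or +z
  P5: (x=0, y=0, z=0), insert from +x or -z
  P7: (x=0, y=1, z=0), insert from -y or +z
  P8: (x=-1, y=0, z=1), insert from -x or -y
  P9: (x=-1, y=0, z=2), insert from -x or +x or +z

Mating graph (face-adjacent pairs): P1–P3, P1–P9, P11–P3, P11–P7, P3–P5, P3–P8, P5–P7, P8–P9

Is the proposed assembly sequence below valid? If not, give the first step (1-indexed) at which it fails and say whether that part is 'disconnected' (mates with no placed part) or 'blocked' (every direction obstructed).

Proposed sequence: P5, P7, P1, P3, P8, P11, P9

Invalid at step 3 (disconnected)

1. P5@(0, 0, 0) [+x clear] — {P5}
2. P7@(0, 1, 0) [+z clear] — {P5, P7}
3. P1@(0, 0, 2) — no placed neighbour ⇒ disconnected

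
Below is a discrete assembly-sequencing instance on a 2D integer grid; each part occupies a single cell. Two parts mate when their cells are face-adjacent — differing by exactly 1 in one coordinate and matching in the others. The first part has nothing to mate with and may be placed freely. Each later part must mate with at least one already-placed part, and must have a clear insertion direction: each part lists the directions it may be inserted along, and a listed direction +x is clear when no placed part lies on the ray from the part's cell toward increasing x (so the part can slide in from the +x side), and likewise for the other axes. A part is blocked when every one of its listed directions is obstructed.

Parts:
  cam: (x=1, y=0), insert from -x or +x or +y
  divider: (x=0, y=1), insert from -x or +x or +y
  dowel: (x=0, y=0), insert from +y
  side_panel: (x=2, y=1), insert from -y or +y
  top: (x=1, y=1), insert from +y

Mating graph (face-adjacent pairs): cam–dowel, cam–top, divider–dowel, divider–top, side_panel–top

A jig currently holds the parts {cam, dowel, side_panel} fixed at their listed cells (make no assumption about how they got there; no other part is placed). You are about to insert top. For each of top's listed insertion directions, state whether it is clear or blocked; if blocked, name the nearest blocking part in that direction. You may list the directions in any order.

+y: clear

+y: ray from top(1, 1) has no placed part ⇒ clear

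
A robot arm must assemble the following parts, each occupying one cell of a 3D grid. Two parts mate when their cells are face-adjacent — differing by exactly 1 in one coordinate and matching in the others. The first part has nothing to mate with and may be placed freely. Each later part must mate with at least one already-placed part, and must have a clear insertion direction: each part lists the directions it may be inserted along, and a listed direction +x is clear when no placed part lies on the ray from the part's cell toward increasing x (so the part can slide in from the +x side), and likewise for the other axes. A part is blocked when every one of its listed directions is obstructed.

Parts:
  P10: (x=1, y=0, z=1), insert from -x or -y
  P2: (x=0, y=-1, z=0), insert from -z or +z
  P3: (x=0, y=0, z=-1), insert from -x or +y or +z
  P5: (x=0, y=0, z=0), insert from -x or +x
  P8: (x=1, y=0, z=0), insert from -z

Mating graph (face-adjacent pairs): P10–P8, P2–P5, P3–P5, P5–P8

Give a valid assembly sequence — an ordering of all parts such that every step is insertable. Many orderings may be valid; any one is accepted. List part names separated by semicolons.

P5; P3; P8; P10; P2

1. P5@(0, 0, 0) [-x clear] — {P5}
2. P3@(0, 0, -1) [-x clear] — {P3, P5}
3. P8@(1, 0, 0) [-z clear] — {P3, P5, P8}
4. P10@(1, 0, 1) [-x clear] — {P10, P3, P5, P8}
5. P2@(0, -1, 0) [-z clear] — {P10, P2, P3, P5, P8}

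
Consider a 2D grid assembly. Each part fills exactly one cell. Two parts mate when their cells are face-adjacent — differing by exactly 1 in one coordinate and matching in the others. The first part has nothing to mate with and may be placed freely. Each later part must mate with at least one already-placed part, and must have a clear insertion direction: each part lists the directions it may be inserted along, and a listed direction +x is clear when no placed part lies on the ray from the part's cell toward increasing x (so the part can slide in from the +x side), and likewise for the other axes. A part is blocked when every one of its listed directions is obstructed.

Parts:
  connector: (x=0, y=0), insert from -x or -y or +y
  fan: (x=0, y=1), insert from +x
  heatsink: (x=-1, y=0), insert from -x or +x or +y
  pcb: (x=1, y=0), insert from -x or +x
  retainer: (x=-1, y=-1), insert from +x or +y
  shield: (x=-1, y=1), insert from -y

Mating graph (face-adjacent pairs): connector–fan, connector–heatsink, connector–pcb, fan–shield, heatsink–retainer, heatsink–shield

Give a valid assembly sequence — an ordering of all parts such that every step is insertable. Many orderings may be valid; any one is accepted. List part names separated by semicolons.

pcb; connector; fan; shield; heatsink; retainer

1. pcb@(1, 0) [-x clear] — {pcb}
2. connector@(0, 0) [-x clear] — {connector, pcb}
3. fan@(0, 1) [+x clear] — {connector, fan, pcb}
4. shield@(-1, 1) [-y clear] — {connector, fan, pcb, shield}
5. heatsink@(-1, 0) [-x clear] — {connector, fan, heatsink, pcb, shield}
6. retainer@(-1, -1) [+x clear] — {connector, fan, heatsink, pcb, retainer, shield}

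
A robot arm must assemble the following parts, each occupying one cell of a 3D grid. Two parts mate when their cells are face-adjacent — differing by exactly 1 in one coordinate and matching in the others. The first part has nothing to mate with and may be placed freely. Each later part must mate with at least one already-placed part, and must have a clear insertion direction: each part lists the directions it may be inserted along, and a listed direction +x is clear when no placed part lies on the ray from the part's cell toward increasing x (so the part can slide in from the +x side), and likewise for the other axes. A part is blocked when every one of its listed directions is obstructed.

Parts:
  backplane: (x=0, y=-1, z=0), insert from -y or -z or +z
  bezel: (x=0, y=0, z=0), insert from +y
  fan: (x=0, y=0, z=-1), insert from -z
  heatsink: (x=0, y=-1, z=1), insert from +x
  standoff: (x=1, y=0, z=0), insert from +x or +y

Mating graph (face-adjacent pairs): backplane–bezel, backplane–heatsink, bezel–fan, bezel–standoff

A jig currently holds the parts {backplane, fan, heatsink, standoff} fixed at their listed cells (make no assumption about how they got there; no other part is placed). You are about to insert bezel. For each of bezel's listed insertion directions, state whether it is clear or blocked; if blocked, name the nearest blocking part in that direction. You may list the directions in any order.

+y: ray from bezel(0, 0, 0) has no placed part ⇒ clear

+y: clear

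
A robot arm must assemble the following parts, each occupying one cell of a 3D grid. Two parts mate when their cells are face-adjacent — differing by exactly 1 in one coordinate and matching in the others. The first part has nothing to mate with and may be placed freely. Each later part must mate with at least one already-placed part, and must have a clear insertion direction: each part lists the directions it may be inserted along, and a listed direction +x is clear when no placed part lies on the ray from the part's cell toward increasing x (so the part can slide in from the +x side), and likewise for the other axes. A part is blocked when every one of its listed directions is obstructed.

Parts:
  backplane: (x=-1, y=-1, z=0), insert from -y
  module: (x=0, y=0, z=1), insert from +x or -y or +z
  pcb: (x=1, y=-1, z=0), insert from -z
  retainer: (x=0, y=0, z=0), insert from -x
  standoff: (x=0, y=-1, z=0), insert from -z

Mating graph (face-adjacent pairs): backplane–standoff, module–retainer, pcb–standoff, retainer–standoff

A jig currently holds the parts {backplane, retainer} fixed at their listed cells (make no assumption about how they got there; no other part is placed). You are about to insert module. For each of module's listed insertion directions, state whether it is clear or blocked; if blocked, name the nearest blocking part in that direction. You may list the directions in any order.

+x: ray from module(0, 0, 1) has no placed part ⇒ clear
-y: ray from module(0, 0, 1) has no placed part ⇒ clear
+z: ray from module(0, 0, 1) has no placed part ⇒ clear

+x: clear; +z: clear; -y: clear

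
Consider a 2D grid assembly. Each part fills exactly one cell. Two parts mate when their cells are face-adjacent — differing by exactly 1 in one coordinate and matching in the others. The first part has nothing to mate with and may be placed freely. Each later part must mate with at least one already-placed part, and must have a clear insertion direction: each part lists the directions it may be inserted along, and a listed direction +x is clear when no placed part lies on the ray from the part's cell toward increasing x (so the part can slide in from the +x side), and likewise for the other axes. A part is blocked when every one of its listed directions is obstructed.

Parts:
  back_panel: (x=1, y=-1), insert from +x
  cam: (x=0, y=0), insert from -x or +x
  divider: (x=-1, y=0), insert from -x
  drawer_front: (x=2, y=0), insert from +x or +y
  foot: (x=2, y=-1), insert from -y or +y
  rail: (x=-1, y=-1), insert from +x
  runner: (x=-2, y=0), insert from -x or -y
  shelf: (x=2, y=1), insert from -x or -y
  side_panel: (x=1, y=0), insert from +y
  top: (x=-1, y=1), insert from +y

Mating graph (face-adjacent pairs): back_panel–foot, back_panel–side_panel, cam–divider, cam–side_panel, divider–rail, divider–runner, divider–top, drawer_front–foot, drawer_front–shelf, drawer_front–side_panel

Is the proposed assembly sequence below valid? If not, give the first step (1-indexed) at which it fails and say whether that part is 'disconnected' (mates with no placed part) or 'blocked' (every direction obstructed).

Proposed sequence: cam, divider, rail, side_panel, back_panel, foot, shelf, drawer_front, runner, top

1. cam@(0, 0) [-x clear] — {cam}
2. divider@(-1, 0) [-x clear] — {cam, divider}
3. rail@(-1, -1) [+x clear] — {cam, divider, rail}
4. side_panel@(1, 0) [+y clear] — {cam, divider, rail, side_panel}
5. back_panel@(1, -1) [+x clear] — {back_panel, cam, divider, rail, side_panel}
6. foot@(2, -1) [-y clear] — {back_panel, cam, divider, foot, rail, side_panel}
7. shelf@(2, 1) — no placed neighbour ⇒ disconnected

Invalid at step 7 (disconnected)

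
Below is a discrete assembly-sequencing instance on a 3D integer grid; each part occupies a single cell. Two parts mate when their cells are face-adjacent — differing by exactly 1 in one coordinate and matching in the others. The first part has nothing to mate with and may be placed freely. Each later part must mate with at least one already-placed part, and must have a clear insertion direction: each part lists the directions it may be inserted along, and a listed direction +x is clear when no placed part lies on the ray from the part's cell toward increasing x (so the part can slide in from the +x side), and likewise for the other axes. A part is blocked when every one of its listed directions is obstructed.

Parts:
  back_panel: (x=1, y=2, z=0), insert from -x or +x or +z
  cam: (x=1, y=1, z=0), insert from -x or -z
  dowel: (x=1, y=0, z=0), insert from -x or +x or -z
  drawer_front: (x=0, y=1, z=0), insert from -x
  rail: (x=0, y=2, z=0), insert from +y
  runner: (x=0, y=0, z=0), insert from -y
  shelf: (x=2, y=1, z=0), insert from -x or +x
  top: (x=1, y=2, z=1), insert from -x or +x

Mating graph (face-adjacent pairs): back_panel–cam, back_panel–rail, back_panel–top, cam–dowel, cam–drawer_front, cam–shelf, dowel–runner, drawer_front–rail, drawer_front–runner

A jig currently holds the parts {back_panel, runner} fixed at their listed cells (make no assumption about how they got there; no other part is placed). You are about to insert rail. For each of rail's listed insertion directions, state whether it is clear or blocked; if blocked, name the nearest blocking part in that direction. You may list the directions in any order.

+y: clear

+y: ray from rail(0, 2, 0) has no placed part ⇒ clear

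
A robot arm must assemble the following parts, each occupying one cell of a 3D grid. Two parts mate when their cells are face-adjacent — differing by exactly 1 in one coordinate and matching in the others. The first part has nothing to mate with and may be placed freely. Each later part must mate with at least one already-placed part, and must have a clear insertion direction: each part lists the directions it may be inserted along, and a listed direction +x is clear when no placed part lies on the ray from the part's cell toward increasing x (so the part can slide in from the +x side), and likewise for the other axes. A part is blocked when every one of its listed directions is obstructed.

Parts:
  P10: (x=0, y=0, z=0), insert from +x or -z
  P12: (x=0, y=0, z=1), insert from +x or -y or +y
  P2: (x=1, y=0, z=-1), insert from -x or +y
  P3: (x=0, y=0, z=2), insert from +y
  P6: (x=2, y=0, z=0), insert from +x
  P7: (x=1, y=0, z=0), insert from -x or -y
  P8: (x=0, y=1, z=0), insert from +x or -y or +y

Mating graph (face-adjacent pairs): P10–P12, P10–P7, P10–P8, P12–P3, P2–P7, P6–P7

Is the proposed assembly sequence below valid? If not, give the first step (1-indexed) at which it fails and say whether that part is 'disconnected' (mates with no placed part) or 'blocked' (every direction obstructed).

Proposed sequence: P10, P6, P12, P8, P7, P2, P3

1. P10@(0, 0, 0) [+x clear] — {P10}
2. P6@(2, 0, 0) — no placed neighbour ⇒ disconnected

Invalid at step 2 (disconnected)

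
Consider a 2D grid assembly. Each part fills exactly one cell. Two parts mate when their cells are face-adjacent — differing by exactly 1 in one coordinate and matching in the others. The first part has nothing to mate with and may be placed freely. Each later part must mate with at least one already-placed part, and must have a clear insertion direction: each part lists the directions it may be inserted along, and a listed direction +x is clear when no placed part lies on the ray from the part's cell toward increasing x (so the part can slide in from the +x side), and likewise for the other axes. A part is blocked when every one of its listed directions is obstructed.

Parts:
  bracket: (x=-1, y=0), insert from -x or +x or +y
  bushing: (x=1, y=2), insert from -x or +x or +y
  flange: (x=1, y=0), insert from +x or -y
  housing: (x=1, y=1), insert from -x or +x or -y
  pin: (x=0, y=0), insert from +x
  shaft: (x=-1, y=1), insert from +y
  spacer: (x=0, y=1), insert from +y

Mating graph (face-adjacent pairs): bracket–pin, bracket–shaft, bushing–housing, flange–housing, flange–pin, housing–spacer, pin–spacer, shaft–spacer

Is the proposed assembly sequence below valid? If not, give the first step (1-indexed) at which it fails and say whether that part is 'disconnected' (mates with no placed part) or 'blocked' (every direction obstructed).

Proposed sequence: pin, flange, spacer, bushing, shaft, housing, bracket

1. pin@(0, 0) [+x clear] — {pin}
2. flange@(1, 0) [+x clear] — {flange, pin}
3. spacer@(0, 1) [+y clear] — {flange, pin, spacer}
4. bushing@(1, 2) — no placed neighbour ⇒ disconnected

Invalid at step 4 (disconnected)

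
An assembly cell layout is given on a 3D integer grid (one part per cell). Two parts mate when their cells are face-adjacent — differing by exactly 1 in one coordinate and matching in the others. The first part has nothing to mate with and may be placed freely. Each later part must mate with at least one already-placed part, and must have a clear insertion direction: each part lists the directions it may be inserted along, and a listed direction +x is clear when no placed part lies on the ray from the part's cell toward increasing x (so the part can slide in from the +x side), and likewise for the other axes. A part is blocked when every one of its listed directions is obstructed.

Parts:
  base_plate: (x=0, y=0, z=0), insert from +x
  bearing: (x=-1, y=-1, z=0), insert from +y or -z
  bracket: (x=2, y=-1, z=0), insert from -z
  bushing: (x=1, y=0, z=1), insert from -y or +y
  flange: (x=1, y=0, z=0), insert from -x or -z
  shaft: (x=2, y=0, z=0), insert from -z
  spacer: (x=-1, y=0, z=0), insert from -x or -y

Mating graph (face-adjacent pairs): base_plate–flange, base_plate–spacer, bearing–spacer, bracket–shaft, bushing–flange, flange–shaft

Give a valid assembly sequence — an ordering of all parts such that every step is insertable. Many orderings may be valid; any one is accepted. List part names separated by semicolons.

spacer; bearing; base_plate; flange; shaft; bracket; bushing

1. spacer@(-1, 0, 0) [-x clear] — {spacer}
2. bearing@(-1, -1, 0) [-z clear] — {bearing, spacer}
3. base_plate@(0, 0, 0) [+x clear] — {base_plate, bearing, spacer}
4. flange@(1, 0, 0) [-z clear] — {base_plate, bearing, flange, spacer}
5. shaft@(2, 0, 0) [-z clear] — {base_plate, bearing, flange, shaft, spacer}
6. bracket@(2, -1, 0) [-z clear] — {base_plate, bearing, bracket, flange, shaft, spacer}
7. bushing@(1, 0, 1) [-y clear] — {base_plate, bearing, bracket, bushing, flange, shaft, spacer}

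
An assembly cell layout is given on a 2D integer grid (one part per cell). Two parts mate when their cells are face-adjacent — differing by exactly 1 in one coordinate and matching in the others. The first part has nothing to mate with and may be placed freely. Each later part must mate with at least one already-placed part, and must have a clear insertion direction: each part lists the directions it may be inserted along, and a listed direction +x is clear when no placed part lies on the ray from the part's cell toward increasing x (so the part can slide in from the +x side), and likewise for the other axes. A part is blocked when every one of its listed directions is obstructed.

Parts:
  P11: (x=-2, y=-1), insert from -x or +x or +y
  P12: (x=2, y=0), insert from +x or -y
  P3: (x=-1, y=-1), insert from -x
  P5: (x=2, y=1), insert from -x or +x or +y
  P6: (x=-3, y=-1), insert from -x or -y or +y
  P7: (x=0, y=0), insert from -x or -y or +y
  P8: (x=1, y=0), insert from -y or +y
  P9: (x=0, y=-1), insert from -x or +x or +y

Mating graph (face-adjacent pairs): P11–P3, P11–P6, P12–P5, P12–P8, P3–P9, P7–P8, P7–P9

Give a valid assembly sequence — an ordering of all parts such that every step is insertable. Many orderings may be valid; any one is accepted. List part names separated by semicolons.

P7; P8; P9; P3; P11; P6; P12; P5

1. P7@(0, 0) [-x clear] — {P7}
2. P8@(1, 0) [-y clear] — {P7, P8}
3. P9@(0, -1) [-x clear] — {P7, P8, P9}
4. P3@(-1, -1) [-x clear] — {P3, P7, P8, P9}
5. P11@(-2, -1) [-x clear] — {P11, P3, P7, P8, P9}
6. P6@(-3, -1) [-x clear] — {P11, P3, P6, P7, P8, P9}
7. P12@(2, 0) [+x clear] — {P11, P12, P3, P6, P7, P8, P9}
8. P5@(2, 1) [-x clear] — {P11, P12, P3, P5, P6, P7, P8, P9}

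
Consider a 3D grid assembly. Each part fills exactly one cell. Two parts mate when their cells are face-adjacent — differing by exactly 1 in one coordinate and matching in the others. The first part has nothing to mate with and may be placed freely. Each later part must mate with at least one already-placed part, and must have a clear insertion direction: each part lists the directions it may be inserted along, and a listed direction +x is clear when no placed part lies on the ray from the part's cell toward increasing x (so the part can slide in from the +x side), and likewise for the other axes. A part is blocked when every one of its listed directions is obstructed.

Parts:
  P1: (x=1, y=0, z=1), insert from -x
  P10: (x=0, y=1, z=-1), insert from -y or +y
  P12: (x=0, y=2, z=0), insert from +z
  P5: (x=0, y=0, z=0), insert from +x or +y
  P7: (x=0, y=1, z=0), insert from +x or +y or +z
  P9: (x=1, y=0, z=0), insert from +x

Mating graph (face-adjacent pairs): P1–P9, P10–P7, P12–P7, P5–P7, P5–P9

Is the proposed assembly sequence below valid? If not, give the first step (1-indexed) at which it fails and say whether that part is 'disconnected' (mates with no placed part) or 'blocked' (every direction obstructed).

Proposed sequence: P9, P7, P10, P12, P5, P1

1. P9@(1, 0, 0) [+x clear] — {P9}
2. P7@(0, 1, 0) — no placed neighbour ⇒ disconnected

Invalid at step 2 (disconnected)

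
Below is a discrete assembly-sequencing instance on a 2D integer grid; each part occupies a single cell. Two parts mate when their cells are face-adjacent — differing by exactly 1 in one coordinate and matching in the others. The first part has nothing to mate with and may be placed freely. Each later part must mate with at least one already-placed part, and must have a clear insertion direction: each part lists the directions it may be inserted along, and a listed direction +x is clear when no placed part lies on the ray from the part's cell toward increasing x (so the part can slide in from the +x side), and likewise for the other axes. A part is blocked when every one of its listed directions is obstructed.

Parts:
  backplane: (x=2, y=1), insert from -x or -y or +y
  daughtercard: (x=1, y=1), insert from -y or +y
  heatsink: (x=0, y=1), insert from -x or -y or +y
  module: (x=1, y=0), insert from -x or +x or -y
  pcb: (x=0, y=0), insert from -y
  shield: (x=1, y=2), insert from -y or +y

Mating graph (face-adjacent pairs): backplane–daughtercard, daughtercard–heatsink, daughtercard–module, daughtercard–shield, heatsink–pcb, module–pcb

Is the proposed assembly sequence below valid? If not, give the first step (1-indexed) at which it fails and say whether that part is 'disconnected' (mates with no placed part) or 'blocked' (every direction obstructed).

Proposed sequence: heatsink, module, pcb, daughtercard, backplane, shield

1. heatsink@(0, 1) [-x clear] — {heatsink}
2. module@(1, 0) — no placed neighbour ⇒ disconnected

Invalid at step 2 (disconnected)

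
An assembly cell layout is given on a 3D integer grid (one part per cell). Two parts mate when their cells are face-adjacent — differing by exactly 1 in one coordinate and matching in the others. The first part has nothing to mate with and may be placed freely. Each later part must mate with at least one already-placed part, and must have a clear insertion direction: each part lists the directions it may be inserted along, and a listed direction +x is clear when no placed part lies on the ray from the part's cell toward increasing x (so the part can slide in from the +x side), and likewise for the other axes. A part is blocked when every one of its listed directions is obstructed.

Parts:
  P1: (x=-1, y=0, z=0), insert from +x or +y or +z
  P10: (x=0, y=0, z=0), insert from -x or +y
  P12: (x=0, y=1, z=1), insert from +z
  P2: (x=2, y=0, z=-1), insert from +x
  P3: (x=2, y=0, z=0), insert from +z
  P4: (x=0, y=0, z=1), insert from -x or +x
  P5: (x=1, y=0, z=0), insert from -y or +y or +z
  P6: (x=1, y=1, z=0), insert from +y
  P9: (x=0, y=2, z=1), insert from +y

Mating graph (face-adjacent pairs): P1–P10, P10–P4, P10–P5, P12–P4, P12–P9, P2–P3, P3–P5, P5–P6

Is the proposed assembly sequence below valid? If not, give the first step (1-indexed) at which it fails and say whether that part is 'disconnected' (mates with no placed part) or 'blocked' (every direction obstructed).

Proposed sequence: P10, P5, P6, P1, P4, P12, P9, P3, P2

Valid

1. P10@(0, 0, 0) [-x clear] — {P10}
2. P5@(1, 0, 0) [-y clear] — {P10, P5}
3. P6@(1, 1, 0) [+y clear] — {P10, P5, P6}
4. P1@(-1, 0, 0) [+y clear] — {P1, P10, P5, P6}
5. P4@(0, 0, 1) [-x clear] — {P1, P10, P4, P5, P6}
6. P12@(0, 1, 1) [+z clear] — {P1, P10, P12, P4, P5, P6}
7. P9@(0, 2, 1) [+y clear] — {P1, P10, P12, P4, P5, P6, P9}
8. P3@(2, 0, 0) [+z clear] — {P1, P10, P12, P3, P4, P5, P6, P9}
9. P2@(2, 0, -1) [+x clear] — {P1, P10, P12, P2, P3, P4, P5, P6, P9}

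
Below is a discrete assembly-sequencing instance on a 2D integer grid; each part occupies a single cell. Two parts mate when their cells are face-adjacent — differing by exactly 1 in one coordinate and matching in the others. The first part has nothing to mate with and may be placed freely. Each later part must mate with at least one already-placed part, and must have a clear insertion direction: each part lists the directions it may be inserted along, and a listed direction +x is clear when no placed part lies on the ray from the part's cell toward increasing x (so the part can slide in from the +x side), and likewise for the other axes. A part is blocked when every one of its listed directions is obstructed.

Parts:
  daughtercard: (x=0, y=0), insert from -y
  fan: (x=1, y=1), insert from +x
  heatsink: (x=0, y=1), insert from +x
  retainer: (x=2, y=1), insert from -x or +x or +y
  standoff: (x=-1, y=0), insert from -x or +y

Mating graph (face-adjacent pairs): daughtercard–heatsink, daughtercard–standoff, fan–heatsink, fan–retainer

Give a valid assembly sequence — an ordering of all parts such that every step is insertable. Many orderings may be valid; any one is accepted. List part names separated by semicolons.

standoff; daughtercard; heatsink; fan; retainer

1. standoff@(-1, 0) [-x clear] — {standoff}
2. daughtercard@(0, 0) [-y clear] — {daughtercard, standoff}
3. heatsink@(0, 1) [+x clear] — {daughtercard, heatsink, standoff}
4. fan@(1, 1) [+x clear] — {daughtercard, fan, heatsink, standoff}
5. retainer@(2, 1) [+x clear] — {daughtercard, fan, heatsink, retainer, standoff}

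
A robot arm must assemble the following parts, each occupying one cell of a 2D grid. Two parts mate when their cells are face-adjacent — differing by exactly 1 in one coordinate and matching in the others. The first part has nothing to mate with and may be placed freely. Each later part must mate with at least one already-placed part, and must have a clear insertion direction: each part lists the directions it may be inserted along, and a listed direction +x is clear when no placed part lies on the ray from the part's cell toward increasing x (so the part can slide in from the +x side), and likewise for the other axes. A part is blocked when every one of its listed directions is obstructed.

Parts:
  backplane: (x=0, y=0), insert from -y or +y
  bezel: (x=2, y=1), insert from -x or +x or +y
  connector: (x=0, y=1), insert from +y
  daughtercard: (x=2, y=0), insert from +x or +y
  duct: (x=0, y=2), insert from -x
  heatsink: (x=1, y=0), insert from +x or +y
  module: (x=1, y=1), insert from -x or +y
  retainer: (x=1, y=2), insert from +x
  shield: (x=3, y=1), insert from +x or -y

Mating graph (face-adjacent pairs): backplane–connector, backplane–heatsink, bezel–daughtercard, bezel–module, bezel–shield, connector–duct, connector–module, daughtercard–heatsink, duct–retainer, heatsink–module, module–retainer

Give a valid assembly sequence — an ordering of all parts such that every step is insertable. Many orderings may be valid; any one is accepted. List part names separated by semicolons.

1. heatsink@(1, 0) [+x clear] — {heatsink}
2. daughtercard@(2, 0) [+x clear] — {daughtercard, heatsink}
3. bezel@(2, 1) [-x clear] — {bezel, daughtercard, heatsink}
4. module@(1, 1) [-x clear] — {bezel, daughtercard, heatsink, module}
5. backplane@(0, 0) [-y clear] — {backplane, bezel, daughtercard, heatsink, module}
6. connector@(0, 1) [+y clear] — {backplane, bezel, connector, daughtercard, heatsink, module}
7. duct@(0, 2) [-x clear] — {backplane, bezel, connector, daughtercard, duct, heatsink, module}
8. shield@(3, 1) [+x clear] — {backplane, bezel, connector, daughtercard, duct, heatsink, module, shield}
9. retainer@(1, 2) [+x clear] — {backplane, bezel, connector, daughtercard, duct, heatsink, module, retainer, shield}

heatsink; daughtercard; bezel; module; backplane; connector; duct; shield; retainer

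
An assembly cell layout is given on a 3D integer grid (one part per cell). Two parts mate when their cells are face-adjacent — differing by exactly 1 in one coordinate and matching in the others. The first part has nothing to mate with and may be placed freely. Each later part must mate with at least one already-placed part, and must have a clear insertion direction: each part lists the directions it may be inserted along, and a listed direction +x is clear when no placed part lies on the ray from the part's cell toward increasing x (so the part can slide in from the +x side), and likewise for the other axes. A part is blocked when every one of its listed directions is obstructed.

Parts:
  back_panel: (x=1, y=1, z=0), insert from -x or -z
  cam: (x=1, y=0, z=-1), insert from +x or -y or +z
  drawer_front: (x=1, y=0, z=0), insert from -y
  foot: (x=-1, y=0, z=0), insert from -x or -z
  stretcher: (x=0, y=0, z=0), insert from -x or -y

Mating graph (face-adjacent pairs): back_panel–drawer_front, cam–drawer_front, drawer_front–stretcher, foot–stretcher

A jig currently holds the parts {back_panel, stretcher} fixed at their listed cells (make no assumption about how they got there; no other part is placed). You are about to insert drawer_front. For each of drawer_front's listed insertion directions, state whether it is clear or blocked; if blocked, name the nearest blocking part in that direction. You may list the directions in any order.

-y: clear

-y: ray from drawer_front(1, 0, 0) has no placed part ⇒ clear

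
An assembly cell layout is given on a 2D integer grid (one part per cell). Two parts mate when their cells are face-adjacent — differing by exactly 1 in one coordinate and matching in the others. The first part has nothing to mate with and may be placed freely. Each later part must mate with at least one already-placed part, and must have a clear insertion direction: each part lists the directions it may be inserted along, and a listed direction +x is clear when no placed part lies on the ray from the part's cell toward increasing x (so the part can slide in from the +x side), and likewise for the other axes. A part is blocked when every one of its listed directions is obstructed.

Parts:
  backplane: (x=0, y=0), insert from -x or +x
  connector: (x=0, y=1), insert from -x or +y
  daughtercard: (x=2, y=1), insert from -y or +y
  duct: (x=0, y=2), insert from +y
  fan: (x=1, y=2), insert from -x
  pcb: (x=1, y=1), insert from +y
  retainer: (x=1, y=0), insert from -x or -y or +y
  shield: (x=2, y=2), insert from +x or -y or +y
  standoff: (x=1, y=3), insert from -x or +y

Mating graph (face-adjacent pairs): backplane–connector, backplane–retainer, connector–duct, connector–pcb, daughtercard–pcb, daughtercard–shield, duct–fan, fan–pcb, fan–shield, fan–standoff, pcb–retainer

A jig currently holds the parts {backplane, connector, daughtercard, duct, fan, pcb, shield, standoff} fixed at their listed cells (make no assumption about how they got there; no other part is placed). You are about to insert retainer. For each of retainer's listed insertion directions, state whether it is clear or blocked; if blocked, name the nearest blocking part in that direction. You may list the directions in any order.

-x: nearest on ray is backplane@(0, 0) ⇒ blocked
-y: ray from retainer(1, 0) has no placed part ⇒ clear
+y: nearest on ray is pcb@(1, 1) ⇒ blocked

+y: blocked by pcb; -x: blocked by backplane; -y: clear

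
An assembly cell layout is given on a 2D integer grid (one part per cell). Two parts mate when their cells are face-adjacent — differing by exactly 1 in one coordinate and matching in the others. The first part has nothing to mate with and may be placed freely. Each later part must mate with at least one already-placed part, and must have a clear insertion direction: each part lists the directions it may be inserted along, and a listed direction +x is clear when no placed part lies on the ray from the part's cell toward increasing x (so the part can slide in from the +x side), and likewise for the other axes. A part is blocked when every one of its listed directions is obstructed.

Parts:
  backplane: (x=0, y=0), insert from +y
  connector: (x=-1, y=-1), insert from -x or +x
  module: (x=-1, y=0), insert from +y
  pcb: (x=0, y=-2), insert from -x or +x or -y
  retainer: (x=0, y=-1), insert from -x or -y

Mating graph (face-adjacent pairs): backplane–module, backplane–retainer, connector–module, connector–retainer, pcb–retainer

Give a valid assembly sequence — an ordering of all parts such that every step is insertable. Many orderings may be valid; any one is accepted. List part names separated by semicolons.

retainer; connector; pcb; module; backplane

1. retainer@(0, -1) [-x clear] — {retainer}
2. connector@(-1, -1) [-x clear] — {connector, retainer}
3. pcb@(0, -2) [-x clear] — {connector, pcb, retainer}
4. module@(-1, 0) [+y clear] — {connector, module, pcb, retainer}
5. backplane@(0, 0) [+y clear] — {backplane, connector, module, pcb, retainer}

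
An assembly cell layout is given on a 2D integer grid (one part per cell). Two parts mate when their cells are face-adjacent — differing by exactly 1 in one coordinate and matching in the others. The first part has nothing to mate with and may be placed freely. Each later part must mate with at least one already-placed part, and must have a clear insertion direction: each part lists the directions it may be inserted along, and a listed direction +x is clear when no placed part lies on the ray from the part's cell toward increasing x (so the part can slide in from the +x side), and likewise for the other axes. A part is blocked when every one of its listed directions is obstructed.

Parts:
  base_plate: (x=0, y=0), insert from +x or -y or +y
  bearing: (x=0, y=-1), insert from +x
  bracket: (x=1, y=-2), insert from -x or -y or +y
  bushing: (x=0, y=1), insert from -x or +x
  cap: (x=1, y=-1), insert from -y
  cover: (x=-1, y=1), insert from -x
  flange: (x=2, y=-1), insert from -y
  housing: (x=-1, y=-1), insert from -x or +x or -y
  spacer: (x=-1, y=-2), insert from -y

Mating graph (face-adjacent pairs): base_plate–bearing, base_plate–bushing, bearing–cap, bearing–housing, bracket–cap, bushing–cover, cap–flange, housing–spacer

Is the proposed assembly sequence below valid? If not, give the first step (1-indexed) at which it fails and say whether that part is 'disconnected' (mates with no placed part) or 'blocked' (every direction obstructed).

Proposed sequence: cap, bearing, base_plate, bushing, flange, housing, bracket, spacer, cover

1. cap@(1, -1) [-y clear] — {cap}
2. bearing@(0, -1) — +x all obstructed ⇒ blocked

Invalid at step 2 (blocked)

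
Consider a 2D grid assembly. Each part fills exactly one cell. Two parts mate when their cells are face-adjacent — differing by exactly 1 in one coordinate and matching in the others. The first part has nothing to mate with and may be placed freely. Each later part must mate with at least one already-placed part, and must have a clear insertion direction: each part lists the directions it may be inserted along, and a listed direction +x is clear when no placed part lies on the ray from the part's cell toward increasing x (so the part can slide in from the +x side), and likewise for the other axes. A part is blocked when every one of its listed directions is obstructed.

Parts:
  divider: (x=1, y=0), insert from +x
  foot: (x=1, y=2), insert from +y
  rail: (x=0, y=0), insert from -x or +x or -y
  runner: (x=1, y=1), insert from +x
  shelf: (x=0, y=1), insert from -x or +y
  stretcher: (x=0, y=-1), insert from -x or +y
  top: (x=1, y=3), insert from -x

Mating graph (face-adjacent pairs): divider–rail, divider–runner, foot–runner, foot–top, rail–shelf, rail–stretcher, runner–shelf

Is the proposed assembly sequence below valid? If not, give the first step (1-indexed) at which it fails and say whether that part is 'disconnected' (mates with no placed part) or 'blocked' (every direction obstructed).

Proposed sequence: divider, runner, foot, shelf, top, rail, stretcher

1. divider@(1, 0) [+x clear] — {divider}
2. runner@(1, 1) [+x clear] — {divider, runner}
3. foot@(1, 2) [+y clear] — {divider, foot, runner}
4. shelf@(0, 1) [-x clear] — {divider, foot, runner, shelf}
5. top@(1, 3) [-x clear] — {divider, foot, runner, shelf, top}
6. rail@(0, 0) [-x clear] — {divider, foot, rail, runner, shelf, top}
7. stretcher@(0, -1) [-x clear] — {divider, foot, rail, runner, shelf, stretcher, top}

Valid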